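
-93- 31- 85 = -209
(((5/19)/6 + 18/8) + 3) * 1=1207/228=5.29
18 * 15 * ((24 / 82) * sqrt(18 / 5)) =1944 * sqrt(10) / 41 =149.94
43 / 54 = 0.80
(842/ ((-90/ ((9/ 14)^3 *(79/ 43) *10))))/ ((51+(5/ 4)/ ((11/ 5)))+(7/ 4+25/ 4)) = -0.77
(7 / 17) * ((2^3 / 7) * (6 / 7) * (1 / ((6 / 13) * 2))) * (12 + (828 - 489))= 18252 / 119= 153.38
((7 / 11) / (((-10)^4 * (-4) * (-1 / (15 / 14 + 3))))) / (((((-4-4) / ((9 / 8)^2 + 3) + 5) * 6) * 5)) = 5187 / 7506400000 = 0.00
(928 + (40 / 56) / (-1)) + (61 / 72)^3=2424341635 / 2612736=927.89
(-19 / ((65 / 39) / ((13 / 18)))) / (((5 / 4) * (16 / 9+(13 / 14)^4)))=-56932512 / 21792625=-2.61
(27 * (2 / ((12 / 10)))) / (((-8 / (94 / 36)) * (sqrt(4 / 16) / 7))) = -1645 / 8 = -205.62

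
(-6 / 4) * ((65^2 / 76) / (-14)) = 12675 / 2128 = 5.96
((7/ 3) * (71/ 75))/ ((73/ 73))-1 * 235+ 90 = -32128/ 225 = -142.79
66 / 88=3 / 4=0.75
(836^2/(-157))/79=-698896/12403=-56.35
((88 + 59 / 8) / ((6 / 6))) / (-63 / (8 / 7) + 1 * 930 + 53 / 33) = 25179 / 231391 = 0.11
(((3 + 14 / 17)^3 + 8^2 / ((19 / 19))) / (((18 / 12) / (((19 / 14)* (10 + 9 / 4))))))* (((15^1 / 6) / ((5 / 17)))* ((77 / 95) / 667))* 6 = 317501723 / 3855260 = 82.36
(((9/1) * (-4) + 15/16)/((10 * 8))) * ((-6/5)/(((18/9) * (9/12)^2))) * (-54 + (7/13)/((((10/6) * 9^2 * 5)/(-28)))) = -44323301/1755000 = -25.26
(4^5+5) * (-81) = -83349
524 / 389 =1.35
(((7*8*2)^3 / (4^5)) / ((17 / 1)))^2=1882384 / 289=6513.44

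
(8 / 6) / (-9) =-4 / 27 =-0.15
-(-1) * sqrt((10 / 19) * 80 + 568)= 6 * sqrt(6118) / 19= 24.70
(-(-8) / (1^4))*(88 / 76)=176 / 19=9.26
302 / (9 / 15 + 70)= 1510 / 353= 4.28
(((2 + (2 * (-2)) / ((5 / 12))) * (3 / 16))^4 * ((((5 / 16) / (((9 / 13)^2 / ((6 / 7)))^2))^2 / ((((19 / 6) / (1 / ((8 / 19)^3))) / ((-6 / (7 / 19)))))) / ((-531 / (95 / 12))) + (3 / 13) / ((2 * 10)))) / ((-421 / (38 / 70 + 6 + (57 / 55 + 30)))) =-411722098199062588140117917 / 1078101384576743374848000000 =-0.38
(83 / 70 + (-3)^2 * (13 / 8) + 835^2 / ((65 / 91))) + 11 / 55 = 976131.01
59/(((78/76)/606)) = 452884/13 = 34837.23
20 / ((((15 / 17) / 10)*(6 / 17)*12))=1445 / 27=53.52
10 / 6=5 / 3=1.67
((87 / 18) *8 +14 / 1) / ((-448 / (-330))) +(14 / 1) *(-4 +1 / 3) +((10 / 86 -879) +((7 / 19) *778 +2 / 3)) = -604.12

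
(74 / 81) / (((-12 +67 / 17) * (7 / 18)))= -2516 / 8631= -0.29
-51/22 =-2.32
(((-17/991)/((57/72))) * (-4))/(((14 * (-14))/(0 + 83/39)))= -11288/11994073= -0.00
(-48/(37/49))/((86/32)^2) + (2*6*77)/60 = 2257241/342065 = 6.60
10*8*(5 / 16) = 25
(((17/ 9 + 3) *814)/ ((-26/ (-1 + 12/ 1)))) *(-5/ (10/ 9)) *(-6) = -590964/ 13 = -45458.77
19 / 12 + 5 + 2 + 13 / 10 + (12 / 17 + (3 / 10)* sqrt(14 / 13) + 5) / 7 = 10.74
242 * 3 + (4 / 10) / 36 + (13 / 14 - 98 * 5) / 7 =1446797 / 2205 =656.14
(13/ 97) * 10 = 130/ 97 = 1.34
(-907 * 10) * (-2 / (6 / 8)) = 72560 / 3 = 24186.67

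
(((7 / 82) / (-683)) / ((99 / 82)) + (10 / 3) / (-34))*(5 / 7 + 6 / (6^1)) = -451256 / 2682141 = -0.17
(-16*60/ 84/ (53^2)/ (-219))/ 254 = 40/ 546887019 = 0.00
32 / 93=0.34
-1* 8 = -8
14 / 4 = 7 / 2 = 3.50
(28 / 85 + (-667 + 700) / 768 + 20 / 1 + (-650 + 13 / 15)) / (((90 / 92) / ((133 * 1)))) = -25111646077 / 293760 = -85483.54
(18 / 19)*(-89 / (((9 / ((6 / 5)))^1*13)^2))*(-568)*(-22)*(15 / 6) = -4448576 / 16055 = -277.08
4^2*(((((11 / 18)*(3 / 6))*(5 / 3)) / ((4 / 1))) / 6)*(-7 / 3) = -385 / 486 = -0.79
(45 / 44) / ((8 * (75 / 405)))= 243 / 352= 0.69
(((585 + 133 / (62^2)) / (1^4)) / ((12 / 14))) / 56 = 2248873 / 184512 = 12.19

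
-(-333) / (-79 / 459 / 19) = -2904093 / 79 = -36760.67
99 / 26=3.81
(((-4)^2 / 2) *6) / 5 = 48 / 5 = 9.60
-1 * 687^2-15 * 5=-472044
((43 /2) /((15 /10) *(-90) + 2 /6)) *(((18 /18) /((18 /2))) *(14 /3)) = -301 /3636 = -0.08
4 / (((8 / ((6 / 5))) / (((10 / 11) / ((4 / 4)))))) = 6 / 11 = 0.55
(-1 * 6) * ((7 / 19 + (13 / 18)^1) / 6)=-373 / 342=-1.09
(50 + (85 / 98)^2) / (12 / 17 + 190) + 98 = 3059630689 / 31136168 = 98.27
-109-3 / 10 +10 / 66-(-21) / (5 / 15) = -15229 / 330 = -46.15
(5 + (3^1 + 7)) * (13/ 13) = 15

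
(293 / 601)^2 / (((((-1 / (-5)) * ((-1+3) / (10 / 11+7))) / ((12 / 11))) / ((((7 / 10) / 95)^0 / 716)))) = 0.01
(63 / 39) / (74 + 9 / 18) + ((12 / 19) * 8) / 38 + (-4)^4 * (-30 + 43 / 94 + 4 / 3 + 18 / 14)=-4756809975506 / 690166659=-6892.26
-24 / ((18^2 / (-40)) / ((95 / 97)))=7600 / 2619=2.90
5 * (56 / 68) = 70 / 17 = 4.12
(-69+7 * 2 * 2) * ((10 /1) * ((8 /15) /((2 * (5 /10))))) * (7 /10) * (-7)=16072 /15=1071.47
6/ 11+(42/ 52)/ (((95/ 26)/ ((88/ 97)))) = 75618/ 101365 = 0.75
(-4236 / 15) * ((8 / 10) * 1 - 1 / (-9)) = -57892 / 225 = -257.30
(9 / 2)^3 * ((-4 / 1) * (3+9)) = -4374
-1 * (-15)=15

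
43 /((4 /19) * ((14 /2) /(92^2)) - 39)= -1.10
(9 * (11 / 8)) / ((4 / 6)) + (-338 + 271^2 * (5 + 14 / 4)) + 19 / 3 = 29948899 / 48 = 623935.40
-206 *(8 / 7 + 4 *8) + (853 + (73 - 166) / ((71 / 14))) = -2978405 / 497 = -5992.77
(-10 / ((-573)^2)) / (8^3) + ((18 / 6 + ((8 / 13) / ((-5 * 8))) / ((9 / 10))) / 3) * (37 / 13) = 120596260633 / 42614477568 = 2.83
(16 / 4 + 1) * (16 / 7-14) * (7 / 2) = -205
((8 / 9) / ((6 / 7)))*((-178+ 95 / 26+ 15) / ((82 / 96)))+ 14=-286958 / 1599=-179.46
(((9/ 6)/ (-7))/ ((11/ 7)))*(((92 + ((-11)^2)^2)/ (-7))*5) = 220995/ 154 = 1435.03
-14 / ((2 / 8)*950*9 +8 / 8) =-4 / 611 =-0.01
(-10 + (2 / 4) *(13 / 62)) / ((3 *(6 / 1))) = -409 / 744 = -0.55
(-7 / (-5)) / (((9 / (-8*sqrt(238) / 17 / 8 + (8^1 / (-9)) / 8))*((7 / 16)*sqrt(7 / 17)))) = -16*sqrt(2) / 45-16*sqrt(119) / 2835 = -0.56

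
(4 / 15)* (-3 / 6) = -0.13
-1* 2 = -2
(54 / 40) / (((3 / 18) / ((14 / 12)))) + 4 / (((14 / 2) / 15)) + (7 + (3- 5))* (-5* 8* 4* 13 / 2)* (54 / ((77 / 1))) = -798321 / 220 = -3628.73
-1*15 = -15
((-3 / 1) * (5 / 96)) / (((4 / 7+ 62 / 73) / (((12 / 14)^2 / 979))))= -0.00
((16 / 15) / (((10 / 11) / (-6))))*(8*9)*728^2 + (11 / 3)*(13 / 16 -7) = -107455325043 / 400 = -268638312.61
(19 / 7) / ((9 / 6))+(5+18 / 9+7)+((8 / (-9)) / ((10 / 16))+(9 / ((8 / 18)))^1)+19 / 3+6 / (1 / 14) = 124.97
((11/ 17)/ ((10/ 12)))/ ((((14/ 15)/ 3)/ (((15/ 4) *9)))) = 40095/ 476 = 84.23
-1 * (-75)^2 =-5625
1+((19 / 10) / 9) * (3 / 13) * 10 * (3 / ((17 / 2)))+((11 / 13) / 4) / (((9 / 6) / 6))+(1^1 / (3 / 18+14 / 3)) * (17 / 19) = 268288 / 121771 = 2.20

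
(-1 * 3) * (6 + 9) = -45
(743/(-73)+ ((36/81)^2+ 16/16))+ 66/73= -47756/5913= -8.08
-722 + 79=-643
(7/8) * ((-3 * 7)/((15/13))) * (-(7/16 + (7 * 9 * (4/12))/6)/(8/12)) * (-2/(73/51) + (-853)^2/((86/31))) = 39647109913047/1607168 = 24668926.90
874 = 874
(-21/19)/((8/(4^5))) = -2688/19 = -141.47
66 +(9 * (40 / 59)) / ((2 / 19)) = 7314 / 59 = 123.97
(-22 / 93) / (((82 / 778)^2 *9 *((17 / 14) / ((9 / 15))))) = -46606868 / 39864915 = -1.17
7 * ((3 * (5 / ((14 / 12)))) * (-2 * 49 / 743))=-8820 / 743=-11.87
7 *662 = 4634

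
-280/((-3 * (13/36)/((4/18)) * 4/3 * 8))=70/13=5.38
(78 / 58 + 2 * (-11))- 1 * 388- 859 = -36762 / 29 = -1267.66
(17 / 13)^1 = 17 / 13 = 1.31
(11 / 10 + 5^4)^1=6261 / 10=626.10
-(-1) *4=4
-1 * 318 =-318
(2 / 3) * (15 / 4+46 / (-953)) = 14111 / 5718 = 2.47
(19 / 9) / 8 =19 / 72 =0.26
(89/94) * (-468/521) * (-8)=166608/24487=6.80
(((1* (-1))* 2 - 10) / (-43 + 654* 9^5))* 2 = -24 / 38618003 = -0.00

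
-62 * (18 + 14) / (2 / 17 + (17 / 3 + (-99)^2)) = -50592 / 250073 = -0.20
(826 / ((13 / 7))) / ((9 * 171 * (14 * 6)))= 413 / 120042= 0.00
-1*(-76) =76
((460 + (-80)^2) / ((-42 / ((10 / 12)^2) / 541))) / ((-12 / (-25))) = -82840625 / 648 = -127840.47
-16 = -16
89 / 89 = 1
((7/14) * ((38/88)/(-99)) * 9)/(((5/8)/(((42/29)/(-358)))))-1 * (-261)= 261.00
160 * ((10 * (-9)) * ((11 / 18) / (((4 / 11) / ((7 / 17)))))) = -169400 / 17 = -9964.71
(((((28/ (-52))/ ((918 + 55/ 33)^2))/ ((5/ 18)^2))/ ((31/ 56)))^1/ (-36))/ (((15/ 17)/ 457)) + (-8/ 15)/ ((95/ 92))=-11284333661768/ 21857139081375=-0.52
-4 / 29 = -0.14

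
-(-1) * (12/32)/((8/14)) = 0.66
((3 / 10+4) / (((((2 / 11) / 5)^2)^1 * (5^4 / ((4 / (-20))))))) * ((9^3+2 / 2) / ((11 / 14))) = -241703 / 250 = -966.81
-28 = -28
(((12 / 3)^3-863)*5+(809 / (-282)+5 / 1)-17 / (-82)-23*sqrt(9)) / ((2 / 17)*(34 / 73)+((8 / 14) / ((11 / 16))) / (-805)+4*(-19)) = 106246873480825 / 1986637828872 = 53.48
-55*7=-385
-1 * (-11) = 11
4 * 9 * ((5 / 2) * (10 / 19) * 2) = 1800 / 19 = 94.74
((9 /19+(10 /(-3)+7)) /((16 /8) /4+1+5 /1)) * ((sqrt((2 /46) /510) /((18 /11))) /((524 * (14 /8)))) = 1298 * sqrt(11730) /35867249145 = 0.00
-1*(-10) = 10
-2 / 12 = -1 / 6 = -0.17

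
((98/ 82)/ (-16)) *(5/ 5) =-49/ 656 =-0.07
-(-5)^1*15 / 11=6.82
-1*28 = -28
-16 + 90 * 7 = 614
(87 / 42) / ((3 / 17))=493 / 42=11.74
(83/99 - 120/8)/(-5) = 1402/495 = 2.83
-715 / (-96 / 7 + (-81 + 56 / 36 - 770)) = 3465 / 4183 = 0.83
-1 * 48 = -48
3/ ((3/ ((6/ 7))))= 6/ 7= 0.86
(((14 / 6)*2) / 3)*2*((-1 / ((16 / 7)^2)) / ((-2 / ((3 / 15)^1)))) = 343 / 5760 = 0.06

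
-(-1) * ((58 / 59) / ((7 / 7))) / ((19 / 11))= 638 / 1121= 0.57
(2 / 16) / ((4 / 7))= 7 / 32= 0.22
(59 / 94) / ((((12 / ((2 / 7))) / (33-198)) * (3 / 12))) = -3245 / 329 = -9.86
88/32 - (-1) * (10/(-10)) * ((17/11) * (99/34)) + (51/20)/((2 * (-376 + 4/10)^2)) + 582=580.25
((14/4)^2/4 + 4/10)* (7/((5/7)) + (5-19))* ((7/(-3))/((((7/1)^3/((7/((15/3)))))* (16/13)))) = 3601/32000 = 0.11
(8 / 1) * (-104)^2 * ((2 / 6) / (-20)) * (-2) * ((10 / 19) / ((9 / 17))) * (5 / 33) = 434.45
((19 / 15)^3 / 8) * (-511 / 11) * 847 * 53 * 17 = -243162846773 / 27000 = -9006031.36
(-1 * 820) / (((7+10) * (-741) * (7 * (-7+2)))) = -164 / 88179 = -0.00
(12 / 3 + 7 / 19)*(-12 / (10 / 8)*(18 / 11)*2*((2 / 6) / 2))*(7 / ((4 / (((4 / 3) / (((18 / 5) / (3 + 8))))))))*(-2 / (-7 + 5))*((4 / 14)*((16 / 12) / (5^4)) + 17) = -296320624 / 106875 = -2772.59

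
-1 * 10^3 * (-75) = 75000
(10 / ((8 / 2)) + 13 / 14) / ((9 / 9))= 3.43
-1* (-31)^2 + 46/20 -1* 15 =-9737/10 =-973.70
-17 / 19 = -0.89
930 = 930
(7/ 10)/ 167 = 7/ 1670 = 0.00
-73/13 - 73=-1022/13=-78.62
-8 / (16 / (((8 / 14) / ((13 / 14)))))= -4 / 13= -0.31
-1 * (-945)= 945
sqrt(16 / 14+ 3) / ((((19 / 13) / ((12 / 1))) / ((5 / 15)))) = 5.57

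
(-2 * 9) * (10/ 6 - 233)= 4164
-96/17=-5.65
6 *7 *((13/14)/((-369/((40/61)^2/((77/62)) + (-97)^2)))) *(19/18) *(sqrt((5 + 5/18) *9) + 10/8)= -665896600291 *sqrt(190)/1268697276 - 3329483001455/2537394552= -8546.95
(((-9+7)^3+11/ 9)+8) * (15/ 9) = 55/ 27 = 2.04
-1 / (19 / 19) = -1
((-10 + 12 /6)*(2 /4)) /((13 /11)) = -44 /13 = -3.38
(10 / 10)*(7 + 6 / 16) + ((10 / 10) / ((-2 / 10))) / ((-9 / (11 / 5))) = 619 / 72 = 8.60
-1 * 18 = -18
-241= -241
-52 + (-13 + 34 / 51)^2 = 901 / 9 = 100.11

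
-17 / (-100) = 17 / 100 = 0.17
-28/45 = -0.62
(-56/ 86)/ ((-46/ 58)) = 812/ 989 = 0.82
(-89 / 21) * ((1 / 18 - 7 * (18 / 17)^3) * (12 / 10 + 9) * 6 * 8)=17126.46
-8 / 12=-0.67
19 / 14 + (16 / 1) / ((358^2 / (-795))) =564259 / 448574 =1.26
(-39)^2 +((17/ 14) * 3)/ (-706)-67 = 14371285/ 9884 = 1453.99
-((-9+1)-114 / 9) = 62 / 3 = 20.67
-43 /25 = -1.72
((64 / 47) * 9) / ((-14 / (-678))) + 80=221584 / 329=673.51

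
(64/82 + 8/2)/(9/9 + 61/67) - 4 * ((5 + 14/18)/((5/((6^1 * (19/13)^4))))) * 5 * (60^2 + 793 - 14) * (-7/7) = 23959268505709/8647392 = 2770693.00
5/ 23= 0.22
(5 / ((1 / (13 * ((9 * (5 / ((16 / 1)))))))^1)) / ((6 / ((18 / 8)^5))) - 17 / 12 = 172579061 / 98304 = 1755.56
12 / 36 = 1 / 3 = 0.33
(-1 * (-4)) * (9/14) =18/7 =2.57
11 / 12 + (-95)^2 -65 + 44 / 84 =752761 / 84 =8961.44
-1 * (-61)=61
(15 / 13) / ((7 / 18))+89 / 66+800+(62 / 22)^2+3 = 53860813 / 66066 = 815.26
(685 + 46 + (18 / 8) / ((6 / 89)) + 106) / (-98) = -6963 / 784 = -8.88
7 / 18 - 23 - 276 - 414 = -12827 / 18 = -712.61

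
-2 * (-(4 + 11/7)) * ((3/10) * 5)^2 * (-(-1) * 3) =1053/14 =75.21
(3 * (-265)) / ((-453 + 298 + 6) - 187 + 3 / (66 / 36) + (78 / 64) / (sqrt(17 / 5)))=13339040 * sqrt(85) / 26165444763 + 62212536320 / 26165444763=2.38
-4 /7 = -0.57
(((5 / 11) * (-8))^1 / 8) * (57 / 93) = -95 / 341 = -0.28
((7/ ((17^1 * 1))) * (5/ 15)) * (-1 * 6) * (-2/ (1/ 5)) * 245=34300/ 17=2017.65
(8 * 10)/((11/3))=21.82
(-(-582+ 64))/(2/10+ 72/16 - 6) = -5180/13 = -398.46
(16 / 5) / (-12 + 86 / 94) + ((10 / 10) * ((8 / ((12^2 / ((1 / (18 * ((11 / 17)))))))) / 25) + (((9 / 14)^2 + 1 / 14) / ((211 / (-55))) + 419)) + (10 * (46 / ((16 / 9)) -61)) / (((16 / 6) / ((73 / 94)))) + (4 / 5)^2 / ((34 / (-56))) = 1934195810102502481 / 6135652073073600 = 315.24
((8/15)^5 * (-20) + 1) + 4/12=71428/151875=0.47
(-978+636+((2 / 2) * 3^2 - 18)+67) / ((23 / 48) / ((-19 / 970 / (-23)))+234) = -129504 / 363269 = -0.36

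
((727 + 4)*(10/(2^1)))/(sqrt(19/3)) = 3655*sqrt(57)/19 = 1452.35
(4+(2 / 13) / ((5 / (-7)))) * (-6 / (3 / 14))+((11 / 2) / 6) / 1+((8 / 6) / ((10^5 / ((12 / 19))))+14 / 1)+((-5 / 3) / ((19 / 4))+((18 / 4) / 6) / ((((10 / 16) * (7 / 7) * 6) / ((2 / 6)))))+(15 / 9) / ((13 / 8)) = -278835599 / 3087500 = -90.31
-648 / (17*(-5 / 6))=3888 / 85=45.74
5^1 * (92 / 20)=23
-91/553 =-13/79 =-0.16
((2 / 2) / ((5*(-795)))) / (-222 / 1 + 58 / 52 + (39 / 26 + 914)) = -13 / 35894250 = -0.00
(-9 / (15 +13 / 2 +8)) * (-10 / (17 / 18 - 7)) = -3240 / 6431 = -0.50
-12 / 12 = -1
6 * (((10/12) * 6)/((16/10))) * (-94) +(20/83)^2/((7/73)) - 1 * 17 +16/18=-1543333745/868014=-1778.01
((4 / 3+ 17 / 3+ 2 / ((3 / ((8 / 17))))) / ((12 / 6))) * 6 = 373 / 17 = 21.94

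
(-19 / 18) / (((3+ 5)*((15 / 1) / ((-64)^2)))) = -4864 / 135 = -36.03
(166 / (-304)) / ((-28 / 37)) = 3071 / 4256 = 0.72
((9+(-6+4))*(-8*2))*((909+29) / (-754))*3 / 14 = 11256 / 377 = 29.86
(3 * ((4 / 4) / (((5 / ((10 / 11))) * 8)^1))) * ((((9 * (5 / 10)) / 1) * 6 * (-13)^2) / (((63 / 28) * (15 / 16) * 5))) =8112 / 275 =29.50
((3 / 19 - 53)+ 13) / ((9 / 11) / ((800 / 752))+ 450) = -416350 / 4710537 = -0.09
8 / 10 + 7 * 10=354 / 5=70.80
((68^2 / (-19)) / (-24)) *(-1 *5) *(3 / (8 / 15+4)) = -1275 / 38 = -33.55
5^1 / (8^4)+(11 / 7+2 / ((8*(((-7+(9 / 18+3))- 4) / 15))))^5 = 97284035 / 68841472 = 1.41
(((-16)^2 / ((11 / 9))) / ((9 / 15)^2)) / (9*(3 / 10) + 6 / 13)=832000 / 4521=184.03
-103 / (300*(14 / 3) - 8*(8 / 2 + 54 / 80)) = -515 / 6813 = -0.08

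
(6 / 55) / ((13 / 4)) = 0.03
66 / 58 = 33 / 29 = 1.14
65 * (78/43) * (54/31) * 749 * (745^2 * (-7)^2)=5576891077894500/1333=4183714236980.12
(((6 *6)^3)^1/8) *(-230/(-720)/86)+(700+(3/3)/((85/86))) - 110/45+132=56068219/65790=852.23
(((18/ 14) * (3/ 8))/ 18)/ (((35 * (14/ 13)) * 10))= 39/ 548800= 0.00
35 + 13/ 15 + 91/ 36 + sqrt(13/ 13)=7091/ 180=39.39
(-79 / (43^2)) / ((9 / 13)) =-1027 / 16641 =-0.06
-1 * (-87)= 87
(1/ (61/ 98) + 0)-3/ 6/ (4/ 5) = 479/ 488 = 0.98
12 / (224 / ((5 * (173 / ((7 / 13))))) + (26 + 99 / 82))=11065080 / 25216171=0.44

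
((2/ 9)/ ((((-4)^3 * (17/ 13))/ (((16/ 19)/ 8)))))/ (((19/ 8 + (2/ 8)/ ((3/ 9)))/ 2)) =-13/ 72675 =-0.00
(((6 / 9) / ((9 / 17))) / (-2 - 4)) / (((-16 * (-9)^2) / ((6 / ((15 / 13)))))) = 221 / 262440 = 0.00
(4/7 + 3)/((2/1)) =1.79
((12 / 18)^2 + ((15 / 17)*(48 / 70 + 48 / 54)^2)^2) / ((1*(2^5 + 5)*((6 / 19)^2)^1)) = 5969529677329 / 4211160299325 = 1.42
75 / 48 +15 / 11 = 515 / 176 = 2.93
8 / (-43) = -8 / 43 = -0.19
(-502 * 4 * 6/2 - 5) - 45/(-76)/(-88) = -40321997/6688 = -6029.01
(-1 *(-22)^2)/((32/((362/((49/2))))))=-21901/98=-223.48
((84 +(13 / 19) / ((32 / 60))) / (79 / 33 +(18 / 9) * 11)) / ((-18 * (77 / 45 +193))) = -427779 / 428847328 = -0.00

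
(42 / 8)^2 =441 / 16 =27.56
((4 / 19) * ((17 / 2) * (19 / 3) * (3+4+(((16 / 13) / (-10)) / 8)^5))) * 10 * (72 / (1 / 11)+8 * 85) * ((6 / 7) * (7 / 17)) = 95645076788224 / 232058125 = 412160.00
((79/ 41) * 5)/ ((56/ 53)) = 20935/ 2296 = 9.12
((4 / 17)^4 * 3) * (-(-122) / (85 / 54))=5059584 / 7099285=0.71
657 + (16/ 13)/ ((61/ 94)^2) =31922437/ 48373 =659.92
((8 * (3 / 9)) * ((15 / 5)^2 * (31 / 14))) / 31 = 12 / 7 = 1.71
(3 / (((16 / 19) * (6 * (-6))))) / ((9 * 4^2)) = -19 / 27648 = -0.00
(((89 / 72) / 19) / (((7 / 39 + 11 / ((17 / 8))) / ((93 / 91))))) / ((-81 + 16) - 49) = -46903 / 430722096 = -0.00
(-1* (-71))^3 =357911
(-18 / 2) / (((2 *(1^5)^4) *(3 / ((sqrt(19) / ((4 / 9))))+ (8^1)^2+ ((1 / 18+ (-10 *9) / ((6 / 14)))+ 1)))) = 1944 *sqrt(19) / 129330163+ 4015251 / 129330163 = 0.03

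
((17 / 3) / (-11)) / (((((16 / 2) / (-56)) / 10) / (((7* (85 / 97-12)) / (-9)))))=311.99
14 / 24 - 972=-11657 / 12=-971.42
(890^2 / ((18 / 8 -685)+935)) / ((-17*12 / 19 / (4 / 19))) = -3168400 / 51459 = -61.57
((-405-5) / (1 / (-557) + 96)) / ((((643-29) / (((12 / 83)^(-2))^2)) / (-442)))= 1197605272728085 / 170196909696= 7036.59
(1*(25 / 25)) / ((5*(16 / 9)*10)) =9 / 800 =0.01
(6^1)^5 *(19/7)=147744/7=21106.29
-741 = -741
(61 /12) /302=61 /3624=0.02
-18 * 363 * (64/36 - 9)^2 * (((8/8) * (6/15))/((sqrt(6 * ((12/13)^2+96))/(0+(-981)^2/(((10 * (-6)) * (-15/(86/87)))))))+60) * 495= -10122255000 - 407434812213 * sqrt(682)/3596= -13081157383.51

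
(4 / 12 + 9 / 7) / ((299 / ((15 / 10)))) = 17 / 2093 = 0.01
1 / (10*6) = 1 / 60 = 0.02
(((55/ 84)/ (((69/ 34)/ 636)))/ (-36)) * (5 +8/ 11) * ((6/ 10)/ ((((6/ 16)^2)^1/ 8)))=-230656/ 207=-1114.28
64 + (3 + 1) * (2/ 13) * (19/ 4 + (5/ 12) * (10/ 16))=805/ 12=67.08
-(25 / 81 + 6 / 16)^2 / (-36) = 196249 / 15116544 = 0.01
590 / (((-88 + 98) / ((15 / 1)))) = 885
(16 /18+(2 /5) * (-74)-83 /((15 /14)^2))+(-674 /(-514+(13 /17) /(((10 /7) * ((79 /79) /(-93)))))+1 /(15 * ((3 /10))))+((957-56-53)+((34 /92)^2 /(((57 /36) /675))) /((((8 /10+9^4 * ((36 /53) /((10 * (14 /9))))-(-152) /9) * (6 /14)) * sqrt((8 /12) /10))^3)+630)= 4151391984087539625 * sqrt(15) /10530535854717603648043+29724842596 /21564675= 1378.41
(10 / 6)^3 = 125 / 27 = 4.63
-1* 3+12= 9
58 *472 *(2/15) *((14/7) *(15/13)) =109504/13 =8423.38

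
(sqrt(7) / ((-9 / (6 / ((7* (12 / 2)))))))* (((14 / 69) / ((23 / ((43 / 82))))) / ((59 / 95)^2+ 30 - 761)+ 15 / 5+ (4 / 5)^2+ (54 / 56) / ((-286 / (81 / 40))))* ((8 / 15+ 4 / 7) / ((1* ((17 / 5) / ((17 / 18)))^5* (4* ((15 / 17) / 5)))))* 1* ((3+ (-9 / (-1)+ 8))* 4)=-76924097737653328052875* sqrt(7) / 6441749850451555911503232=-0.03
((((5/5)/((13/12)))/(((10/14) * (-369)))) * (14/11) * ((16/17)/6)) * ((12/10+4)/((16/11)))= -392/156825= -0.00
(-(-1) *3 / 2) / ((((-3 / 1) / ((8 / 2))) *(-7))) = 0.29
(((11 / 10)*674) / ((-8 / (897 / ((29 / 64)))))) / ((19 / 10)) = -53202864 / 551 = -96556.92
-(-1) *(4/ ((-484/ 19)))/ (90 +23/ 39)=-741/ 427493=-0.00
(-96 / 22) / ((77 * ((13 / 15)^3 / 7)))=-162000 / 265837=-0.61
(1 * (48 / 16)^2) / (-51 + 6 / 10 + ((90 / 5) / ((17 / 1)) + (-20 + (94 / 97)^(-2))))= -6759540 / 51279619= -0.13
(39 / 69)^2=169 / 529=0.32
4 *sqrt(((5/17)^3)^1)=20 *sqrt(85)/289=0.64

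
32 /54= 16 /27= 0.59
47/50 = 0.94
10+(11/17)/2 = 351/34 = 10.32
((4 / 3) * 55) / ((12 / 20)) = 1100 / 9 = 122.22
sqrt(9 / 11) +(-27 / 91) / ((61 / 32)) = -864 / 5551 +3 *sqrt(11) / 11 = 0.75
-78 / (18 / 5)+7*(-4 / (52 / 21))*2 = -1727 / 39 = -44.28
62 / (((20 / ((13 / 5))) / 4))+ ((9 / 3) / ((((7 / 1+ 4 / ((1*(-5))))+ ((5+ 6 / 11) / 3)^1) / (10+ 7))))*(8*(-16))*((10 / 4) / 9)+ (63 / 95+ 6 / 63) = -159212303 / 827925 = -192.30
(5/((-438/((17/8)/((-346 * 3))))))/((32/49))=4165/116388864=0.00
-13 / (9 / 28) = -364 / 9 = -40.44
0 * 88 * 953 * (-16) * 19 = 0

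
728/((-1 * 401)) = -728/401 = -1.82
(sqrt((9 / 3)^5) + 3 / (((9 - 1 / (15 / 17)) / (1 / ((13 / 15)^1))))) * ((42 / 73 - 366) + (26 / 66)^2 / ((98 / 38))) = -1423223633 * sqrt(3) / 432817 - 8210905575 / 51072406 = -5856.24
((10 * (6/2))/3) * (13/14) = 9.29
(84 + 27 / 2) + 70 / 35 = 199 / 2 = 99.50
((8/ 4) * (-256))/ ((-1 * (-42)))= -256/ 21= -12.19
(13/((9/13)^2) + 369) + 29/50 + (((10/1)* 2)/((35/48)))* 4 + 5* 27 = 18184193/28350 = 641.42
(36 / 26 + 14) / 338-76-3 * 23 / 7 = -1319697 / 15379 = -85.81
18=18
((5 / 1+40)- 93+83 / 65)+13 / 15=-8942 / 195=-45.86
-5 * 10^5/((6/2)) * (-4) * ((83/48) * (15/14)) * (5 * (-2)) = -259375000/21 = -12351190.48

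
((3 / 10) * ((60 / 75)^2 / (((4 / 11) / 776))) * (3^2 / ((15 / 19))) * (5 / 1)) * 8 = 186835.97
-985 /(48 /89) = -87665 /48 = -1826.35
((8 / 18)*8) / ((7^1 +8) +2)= 32 / 153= 0.21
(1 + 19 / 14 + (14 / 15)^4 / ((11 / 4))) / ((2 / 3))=20528171 / 5197500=3.95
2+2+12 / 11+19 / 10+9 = 1759 / 110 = 15.99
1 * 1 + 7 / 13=20 / 13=1.54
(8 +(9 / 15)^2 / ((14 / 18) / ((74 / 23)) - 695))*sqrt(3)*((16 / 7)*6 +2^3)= 14065442512*sqrt(3) / 80974075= 300.86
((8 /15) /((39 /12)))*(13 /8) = 4 /15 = 0.27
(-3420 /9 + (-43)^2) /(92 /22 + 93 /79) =1276561 /4657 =274.12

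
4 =4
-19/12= -1.58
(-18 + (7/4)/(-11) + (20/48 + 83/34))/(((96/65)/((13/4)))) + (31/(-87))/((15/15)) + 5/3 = -25270601/780912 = -32.36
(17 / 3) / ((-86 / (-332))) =21.88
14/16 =7/8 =0.88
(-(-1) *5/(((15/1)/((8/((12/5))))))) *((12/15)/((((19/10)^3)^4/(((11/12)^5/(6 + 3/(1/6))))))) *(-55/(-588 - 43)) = 8650200195312500/9163103845099634944551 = 0.00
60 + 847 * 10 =8530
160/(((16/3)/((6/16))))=45/4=11.25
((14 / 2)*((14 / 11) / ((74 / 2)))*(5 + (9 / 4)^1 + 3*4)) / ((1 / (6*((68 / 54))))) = 11662 / 333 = 35.02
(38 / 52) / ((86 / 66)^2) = 20691 / 48074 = 0.43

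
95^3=857375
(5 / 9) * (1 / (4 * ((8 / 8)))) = 5 / 36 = 0.14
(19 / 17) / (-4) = -19 / 68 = -0.28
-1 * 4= -4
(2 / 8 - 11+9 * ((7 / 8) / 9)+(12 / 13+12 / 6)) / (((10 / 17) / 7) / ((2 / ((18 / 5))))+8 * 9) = -0.10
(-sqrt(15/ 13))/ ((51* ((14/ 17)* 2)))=-sqrt(195)/ 1092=-0.01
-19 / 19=-1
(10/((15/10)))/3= 20/9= 2.22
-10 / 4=-5 / 2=-2.50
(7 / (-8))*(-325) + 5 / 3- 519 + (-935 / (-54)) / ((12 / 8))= -143477 / 648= -221.42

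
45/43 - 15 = -13.95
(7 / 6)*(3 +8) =77 / 6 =12.83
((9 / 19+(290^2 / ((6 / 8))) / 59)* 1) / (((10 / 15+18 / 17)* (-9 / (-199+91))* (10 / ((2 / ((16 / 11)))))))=326052843 / 179360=1817.87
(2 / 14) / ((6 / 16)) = 8 / 21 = 0.38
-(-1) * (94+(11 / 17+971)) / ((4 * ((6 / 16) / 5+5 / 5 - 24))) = -25880 / 2227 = -11.62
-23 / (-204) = 23 / 204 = 0.11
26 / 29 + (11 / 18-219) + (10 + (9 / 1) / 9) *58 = 219505 / 522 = 420.51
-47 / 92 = -0.51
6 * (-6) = -36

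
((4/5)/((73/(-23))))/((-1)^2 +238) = -92/87235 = -0.00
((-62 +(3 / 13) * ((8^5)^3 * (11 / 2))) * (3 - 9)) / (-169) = 1585458733176.85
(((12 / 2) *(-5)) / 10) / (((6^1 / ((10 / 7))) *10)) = -1 / 14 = -0.07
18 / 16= 9 / 8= 1.12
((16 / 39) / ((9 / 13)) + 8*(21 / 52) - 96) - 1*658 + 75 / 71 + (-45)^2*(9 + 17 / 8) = 4342036609 / 199368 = 21779.00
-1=-1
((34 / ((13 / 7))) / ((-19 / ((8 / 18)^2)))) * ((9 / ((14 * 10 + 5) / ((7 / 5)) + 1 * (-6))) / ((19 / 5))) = -133280 / 28847871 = -0.00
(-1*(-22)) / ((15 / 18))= 132 / 5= 26.40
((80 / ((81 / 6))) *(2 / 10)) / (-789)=-32 / 21303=-0.00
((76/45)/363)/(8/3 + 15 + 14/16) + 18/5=8723498/2423025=3.60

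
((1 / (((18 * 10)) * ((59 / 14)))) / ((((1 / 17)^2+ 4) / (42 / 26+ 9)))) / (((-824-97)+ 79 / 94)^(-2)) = 69620272765645 / 23523702852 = 2959.58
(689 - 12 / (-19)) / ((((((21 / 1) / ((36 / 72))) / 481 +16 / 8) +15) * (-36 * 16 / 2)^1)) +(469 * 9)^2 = 801301157428945 / 44974368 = 17816840.86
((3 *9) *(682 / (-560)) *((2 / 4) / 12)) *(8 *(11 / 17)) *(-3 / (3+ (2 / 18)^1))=911493 / 133280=6.84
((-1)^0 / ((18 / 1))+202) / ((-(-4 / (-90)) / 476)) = -2164015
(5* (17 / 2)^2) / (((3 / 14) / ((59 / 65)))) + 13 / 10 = 1531.52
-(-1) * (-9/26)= -9/26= -0.35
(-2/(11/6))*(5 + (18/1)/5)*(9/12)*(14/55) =-5418/3025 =-1.79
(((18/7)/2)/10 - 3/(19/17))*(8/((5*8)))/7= -0.07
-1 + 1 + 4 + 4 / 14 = 30 / 7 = 4.29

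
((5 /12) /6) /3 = 0.02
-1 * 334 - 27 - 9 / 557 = -201086 / 557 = -361.02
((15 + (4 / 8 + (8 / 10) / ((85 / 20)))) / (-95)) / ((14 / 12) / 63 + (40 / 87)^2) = -60559569 / 84311075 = -0.72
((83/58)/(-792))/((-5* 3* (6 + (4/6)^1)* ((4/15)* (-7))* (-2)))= 83/17149440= 0.00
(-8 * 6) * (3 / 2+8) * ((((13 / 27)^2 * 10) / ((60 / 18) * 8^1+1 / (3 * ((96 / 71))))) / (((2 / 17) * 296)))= -8733920 / 7743249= -1.13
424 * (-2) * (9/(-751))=7632/751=10.16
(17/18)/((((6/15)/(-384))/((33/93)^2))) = -329120/2883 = -114.16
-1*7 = -7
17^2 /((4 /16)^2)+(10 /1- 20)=4614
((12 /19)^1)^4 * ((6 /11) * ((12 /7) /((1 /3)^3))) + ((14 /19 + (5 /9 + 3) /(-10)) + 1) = 2437722163 /451562265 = 5.40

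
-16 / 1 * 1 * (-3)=48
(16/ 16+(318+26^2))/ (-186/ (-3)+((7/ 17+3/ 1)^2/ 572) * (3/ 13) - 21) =534564745/ 22029814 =24.27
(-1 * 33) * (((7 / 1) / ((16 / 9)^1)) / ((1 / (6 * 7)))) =-43659 / 8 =-5457.38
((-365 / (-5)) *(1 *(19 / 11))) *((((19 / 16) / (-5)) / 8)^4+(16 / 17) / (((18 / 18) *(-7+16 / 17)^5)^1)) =-308869919899836006339 / 21394330702504263680000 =-0.01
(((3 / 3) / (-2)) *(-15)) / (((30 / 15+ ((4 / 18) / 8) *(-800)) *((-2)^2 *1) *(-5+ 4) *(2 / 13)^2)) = 1755 / 448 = 3.92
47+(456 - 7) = 496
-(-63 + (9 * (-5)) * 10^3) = 45063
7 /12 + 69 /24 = 83 /24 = 3.46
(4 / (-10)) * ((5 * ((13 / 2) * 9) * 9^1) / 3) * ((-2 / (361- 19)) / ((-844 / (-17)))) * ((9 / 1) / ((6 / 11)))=21879 / 32072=0.68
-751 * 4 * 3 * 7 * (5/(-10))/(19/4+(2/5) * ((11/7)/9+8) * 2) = 7948584/2845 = 2793.88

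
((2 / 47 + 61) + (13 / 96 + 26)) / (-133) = -393347 / 600096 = -0.66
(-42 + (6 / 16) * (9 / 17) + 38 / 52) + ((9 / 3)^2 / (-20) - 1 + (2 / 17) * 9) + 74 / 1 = 287637 / 8840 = 32.54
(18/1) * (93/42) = 279/7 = 39.86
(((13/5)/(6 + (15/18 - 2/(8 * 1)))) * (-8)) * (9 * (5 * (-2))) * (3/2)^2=50544/79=639.80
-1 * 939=-939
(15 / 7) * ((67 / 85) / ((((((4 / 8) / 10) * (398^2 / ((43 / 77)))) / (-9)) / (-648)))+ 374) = 291061577370 / 362863963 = 802.12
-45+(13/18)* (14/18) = -7199/162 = -44.44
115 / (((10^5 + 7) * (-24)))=-115 / 2400168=-0.00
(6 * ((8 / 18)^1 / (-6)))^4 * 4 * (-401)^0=1024 / 6561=0.16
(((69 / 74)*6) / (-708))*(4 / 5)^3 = -1104 / 272875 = -0.00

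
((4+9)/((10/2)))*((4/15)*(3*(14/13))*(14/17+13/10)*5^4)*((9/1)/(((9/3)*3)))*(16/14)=3397.65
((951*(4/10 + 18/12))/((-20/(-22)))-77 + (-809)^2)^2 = 4308499194227281/10000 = 430849919422.73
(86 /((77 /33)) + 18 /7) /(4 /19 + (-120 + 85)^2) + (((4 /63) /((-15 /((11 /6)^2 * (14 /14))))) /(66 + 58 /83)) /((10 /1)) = 352490234603 /10960609867200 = 0.03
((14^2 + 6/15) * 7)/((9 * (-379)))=-6874/17055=-0.40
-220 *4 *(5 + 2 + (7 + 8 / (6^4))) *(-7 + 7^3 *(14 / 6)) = -2376096800 / 243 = -9778176.13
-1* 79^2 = -6241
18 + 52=70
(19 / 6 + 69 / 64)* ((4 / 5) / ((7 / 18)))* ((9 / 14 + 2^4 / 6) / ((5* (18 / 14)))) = 22657 / 5040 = 4.50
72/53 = 1.36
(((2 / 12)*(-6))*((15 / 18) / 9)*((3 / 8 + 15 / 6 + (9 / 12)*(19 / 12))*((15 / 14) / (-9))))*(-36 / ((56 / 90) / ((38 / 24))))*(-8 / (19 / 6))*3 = 24375 / 784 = 31.09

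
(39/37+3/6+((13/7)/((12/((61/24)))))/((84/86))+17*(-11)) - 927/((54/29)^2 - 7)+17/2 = 799184433157/9307738944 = 85.86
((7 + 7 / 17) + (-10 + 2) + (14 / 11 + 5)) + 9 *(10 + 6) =27991 / 187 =149.68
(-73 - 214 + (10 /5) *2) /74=-3.82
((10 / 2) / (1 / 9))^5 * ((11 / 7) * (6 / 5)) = 2435771250 / 7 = 347967321.43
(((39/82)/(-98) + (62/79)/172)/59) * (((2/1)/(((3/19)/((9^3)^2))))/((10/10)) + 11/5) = -53347836485/1610599228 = -33.12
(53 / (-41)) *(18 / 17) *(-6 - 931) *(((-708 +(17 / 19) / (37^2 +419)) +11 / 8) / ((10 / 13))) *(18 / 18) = -1178113.77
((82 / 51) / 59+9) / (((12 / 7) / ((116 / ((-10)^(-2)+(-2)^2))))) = 551408900 / 3619827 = 152.33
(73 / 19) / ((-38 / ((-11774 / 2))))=429751 / 722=595.22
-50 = -50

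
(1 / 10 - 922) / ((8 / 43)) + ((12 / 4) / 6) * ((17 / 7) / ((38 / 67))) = -52700681 / 10640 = -4953.07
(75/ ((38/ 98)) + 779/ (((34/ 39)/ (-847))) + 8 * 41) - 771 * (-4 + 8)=-490576859/ 646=-759406.90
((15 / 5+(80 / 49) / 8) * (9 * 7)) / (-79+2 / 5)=-2355 / 917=-2.57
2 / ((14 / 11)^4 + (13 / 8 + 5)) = 234256 / 1083301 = 0.22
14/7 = 2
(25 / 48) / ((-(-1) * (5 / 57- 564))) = -475 / 514288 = -0.00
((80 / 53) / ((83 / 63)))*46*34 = 7882560 / 4399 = 1791.90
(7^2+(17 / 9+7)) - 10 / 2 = 476 / 9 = 52.89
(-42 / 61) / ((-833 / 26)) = 156 / 7259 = 0.02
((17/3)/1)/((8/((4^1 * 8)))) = 68/3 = 22.67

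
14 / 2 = 7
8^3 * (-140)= -71680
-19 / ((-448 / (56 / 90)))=0.03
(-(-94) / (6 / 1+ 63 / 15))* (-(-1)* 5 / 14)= 1175 / 357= 3.29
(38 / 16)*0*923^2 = 0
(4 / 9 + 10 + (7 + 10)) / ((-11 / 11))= -247 / 9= -27.44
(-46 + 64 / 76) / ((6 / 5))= -715 / 19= -37.63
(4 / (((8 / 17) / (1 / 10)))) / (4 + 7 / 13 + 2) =13 / 100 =0.13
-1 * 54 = -54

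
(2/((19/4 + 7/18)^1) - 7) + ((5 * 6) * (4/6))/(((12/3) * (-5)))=-1408/185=-7.61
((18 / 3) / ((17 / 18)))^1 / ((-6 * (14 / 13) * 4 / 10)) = -585 / 238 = -2.46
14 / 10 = 7 / 5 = 1.40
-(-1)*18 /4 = 9 /2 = 4.50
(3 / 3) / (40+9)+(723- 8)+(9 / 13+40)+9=487122 / 637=764.71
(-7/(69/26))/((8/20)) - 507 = -35438/69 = -513.59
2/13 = 0.15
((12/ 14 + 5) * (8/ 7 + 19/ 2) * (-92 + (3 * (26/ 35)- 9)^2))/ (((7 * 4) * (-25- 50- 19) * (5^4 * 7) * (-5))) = -0.00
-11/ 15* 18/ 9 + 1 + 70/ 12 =161/ 30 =5.37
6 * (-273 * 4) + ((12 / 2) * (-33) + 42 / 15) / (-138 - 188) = -5339392 / 815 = -6551.40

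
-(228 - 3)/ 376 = -225/ 376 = -0.60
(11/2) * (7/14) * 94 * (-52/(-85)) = 13442/85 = 158.14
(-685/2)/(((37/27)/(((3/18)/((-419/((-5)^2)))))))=154125/62012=2.49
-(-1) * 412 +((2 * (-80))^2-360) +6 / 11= 25652.55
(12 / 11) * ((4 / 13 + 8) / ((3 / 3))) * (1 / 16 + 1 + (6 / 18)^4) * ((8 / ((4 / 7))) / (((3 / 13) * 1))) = 19502 / 33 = 590.97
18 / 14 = 9 / 7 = 1.29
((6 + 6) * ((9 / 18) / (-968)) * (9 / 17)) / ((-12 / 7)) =63 / 32912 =0.00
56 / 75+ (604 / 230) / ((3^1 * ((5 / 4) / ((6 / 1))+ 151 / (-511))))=-9.30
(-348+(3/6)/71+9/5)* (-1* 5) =245797/142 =1730.96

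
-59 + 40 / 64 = -467 / 8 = -58.38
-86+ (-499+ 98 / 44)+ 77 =-11127 / 22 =-505.77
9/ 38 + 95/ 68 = 2111/ 1292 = 1.63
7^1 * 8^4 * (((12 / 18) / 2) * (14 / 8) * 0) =0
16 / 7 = 2.29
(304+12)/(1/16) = 5056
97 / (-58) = -97 / 58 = -1.67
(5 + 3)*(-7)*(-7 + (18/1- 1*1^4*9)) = -112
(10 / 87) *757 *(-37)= -280090 / 87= -3219.43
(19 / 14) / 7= 19 / 98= 0.19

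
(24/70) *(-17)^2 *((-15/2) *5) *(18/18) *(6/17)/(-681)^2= -1020/360703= -0.00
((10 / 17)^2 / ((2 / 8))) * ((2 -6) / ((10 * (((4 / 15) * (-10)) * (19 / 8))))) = 480 / 5491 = 0.09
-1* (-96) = 96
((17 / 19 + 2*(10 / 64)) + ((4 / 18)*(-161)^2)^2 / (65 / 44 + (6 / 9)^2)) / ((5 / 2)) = 35949246000047 / 5205240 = 6906357.06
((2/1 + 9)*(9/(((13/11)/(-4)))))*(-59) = 257004/13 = 19769.54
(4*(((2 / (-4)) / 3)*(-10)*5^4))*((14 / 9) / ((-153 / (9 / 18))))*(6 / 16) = -21875 / 2754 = -7.94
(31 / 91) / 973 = 31 / 88543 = 0.00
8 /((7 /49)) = 56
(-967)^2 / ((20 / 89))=83222921 / 20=4161146.05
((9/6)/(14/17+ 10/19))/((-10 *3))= -323/8720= -0.04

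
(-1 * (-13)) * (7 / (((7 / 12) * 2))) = 78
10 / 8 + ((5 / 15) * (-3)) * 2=-3 / 4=-0.75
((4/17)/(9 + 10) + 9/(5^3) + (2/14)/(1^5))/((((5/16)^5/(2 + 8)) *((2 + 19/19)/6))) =269374980096/176640625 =1524.99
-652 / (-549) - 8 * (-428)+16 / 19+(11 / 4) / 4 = 571905397 / 166896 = 3426.72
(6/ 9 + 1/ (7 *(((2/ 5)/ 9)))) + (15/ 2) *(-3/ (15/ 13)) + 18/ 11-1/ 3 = -3307/ 231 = -14.32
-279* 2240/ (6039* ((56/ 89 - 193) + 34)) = 1236032/ 1891549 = 0.65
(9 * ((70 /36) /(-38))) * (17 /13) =-595 /988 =-0.60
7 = 7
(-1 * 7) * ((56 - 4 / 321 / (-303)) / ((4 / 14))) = -133444934 / 97263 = -1372.00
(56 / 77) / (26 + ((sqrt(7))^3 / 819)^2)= 109512 / 3915131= 0.03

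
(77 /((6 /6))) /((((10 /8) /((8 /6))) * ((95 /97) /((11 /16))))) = 82159 /1425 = 57.66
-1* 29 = -29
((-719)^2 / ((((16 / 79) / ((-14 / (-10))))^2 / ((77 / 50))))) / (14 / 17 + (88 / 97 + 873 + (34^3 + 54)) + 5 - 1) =20073329993208877 / 21232118080000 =945.42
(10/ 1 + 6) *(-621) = -9936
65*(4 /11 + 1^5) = 975 /11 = 88.64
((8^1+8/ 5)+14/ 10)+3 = 14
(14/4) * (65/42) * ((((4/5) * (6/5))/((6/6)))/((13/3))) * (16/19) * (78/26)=288/95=3.03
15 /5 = 3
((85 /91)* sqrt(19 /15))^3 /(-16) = -466735* sqrt(285) /108514224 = -0.07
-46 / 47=-0.98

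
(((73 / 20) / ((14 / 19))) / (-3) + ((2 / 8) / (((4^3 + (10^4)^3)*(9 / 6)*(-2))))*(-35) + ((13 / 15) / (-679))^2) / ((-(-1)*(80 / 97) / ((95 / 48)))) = -13017644449310134824829 / 3285273600210257510400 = -3.96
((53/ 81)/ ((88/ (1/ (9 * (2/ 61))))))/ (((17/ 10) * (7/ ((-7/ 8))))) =-16165/ 8724672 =-0.00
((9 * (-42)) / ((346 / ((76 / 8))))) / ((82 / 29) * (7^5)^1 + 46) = -34713 / 159103256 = -0.00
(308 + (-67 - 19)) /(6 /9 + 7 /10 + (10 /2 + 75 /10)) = 1665 /104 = 16.01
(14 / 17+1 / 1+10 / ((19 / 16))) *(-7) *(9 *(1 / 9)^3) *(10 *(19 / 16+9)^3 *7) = -1170319415545 / 17860608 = -65525.17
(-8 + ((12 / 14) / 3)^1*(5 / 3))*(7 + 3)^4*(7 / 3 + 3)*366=-3084160000 / 21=-146864761.90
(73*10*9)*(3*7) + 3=137973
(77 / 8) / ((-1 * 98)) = -11 / 112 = -0.10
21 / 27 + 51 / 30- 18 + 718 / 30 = 757 / 90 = 8.41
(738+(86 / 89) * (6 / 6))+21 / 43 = 2829893 / 3827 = 739.45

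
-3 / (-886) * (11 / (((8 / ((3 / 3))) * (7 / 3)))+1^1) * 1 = 267 / 49616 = 0.01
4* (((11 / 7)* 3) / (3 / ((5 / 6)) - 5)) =-660 / 49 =-13.47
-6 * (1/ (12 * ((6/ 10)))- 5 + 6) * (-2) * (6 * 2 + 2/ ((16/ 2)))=2009/ 12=167.42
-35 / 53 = -0.66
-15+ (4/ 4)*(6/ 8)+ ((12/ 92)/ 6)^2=-7538/ 529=-14.25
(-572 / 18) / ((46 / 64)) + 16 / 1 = -5840 / 207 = -28.21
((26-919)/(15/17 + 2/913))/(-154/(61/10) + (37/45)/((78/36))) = 164867709435/4060845994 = 40.60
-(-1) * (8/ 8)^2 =1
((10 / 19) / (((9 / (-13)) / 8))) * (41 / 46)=-21320 / 3933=-5.42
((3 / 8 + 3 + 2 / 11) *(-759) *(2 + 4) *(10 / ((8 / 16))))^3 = -33998054208208875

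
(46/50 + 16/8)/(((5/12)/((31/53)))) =27156/6625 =4.10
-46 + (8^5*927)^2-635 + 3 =922697487875418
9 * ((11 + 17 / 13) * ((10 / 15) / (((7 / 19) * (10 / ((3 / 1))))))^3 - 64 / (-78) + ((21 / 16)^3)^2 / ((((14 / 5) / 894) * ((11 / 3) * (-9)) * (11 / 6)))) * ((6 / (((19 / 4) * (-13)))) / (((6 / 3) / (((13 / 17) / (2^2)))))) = 73898844684942357 / 36547297961574400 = 2.02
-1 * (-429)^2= -184041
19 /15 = 1.27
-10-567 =-577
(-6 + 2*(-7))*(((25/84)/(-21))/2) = 125/882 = 0.14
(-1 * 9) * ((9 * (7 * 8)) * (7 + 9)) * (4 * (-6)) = 1741824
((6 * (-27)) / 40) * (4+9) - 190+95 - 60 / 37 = -110461 / 740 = -149.27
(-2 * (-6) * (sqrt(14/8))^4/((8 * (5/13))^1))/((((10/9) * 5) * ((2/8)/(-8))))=-17199/250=-68.80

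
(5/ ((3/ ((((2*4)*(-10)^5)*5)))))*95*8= -5066666666.67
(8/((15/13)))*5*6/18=104/9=11.56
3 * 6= 18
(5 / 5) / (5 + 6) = 1 / 11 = 0.09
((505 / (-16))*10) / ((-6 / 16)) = 2525 / 3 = 841.67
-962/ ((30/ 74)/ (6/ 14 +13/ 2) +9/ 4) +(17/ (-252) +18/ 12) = -1156091681/ 2783844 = -415.29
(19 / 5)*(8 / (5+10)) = 152 / 75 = 2.03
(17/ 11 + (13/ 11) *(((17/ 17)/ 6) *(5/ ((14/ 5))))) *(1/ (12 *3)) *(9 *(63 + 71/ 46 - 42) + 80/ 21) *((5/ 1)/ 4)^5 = 1093833653125/ 32904216576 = 33.24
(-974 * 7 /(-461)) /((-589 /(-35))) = 0.88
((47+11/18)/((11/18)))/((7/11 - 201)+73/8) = -6856/16829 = -0.41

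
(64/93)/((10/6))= 64/155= 0.41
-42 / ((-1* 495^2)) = 14 / 81675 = 0.00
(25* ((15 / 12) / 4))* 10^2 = 781.25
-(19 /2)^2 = -361 /4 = -90.25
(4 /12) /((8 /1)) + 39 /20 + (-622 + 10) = -73201 /120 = -610.01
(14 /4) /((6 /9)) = 21 /4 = 5.25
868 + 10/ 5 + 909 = 1779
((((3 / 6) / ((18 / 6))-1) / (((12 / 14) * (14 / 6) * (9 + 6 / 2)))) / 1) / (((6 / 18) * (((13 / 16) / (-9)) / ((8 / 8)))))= 15 / 13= 1.15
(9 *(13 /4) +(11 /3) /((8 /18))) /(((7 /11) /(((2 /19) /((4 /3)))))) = 2475 /532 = 4.65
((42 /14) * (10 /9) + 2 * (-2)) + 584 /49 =1654 /147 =11.25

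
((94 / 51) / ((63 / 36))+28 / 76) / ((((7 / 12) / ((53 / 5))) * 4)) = 511079 / 79135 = 6.46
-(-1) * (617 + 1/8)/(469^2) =0.00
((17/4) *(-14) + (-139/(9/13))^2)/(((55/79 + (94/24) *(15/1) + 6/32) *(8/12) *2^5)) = 515147861/16281432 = 31.64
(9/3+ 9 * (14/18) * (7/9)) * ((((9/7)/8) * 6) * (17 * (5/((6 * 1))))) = 1615/14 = 115.36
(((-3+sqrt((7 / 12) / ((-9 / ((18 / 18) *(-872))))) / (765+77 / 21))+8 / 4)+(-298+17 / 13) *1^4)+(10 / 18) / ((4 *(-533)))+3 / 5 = -28503061 / 95940+sqrt(4578) / 6918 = -297.08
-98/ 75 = -1.31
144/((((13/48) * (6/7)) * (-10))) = -4032/65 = -62.03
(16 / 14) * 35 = 40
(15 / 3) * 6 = 30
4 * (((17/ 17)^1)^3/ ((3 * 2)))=2/ 3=0.67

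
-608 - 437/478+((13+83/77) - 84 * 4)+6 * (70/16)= -66588407/73612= -904.59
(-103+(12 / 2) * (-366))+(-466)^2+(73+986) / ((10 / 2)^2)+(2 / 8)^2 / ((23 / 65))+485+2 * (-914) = 1964720137 / 9200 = 213556.54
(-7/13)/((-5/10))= 14/13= 1.08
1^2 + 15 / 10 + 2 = 9 / 2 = 4.50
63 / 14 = 9 / 2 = 4.50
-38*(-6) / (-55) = -228 / 55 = -4.15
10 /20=1 /2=0.50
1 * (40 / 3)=40 / 3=13.33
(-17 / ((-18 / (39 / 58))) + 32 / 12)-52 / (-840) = 40969 / 12180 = 3.36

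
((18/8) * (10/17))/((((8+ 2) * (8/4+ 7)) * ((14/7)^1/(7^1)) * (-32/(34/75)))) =-7/9600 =-0.00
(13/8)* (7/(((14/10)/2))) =65/4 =16.25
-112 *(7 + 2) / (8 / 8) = -1008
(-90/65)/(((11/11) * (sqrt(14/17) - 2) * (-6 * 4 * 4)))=-0.01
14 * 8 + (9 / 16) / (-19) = 34039 / 304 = 111.97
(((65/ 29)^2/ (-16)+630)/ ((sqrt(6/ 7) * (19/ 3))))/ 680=0.16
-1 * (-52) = 52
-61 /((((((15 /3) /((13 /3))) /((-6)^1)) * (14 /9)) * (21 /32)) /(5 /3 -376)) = -116315.30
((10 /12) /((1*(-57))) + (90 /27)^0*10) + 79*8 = 641.99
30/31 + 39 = 1239/31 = 39.97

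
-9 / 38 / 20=-9 / 760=-0.01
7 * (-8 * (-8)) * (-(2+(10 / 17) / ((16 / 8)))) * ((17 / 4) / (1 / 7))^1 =-30576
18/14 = 9/7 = 1.29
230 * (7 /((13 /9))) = 14490 /13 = 1114.62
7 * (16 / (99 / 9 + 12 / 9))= 336 / 37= 9.08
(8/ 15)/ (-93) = -8/ 1395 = -0.01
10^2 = 100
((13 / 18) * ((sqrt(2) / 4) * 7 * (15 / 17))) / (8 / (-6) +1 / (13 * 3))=-5915 * sqrt(2) / 6936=-1.21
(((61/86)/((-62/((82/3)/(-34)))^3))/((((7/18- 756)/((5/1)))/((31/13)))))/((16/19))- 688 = -9483583293518727499/13784278042324608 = -688.00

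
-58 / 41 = -1.41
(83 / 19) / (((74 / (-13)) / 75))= -57.56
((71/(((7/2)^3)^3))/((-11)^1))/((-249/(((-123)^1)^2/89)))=183323136/3279013043999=0.00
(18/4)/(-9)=-1/2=-0.50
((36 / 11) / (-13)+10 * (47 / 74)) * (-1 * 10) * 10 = -3227300 / 5291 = -609.96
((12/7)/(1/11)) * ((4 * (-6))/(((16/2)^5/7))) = -99/1024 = -0.10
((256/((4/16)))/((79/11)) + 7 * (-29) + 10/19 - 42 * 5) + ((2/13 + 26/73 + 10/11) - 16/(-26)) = -4197033735/15668939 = -267.86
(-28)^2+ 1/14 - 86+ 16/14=9789/14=699.21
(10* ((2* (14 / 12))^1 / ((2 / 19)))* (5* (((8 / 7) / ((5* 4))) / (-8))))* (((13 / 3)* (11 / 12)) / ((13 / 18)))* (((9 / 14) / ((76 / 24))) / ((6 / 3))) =-495 / 112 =-4.42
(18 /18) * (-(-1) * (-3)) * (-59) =177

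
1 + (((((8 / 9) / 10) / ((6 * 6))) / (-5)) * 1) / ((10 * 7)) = 1.00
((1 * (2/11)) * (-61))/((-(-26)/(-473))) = 2623/13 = 201.77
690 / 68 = 345 / 34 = 10.15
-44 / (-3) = 44 / 3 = 14.67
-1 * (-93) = 93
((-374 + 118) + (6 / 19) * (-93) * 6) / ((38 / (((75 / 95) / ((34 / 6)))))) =-184770 / 116603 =-1.58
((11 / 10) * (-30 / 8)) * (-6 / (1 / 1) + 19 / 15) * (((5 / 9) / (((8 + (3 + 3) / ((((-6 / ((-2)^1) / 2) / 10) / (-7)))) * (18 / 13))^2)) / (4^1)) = 131989 / 6903595008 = 0.00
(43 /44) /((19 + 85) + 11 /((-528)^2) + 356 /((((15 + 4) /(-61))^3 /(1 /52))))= -2208488256 /276957647537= -0.01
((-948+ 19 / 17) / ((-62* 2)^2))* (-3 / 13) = 48291 / 3398096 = 0.01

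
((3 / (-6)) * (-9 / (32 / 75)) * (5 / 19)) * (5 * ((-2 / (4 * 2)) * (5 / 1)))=-84375 / 4864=-17.35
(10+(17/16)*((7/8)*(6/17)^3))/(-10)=-46429/46240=-1.00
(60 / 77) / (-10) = -6 / 77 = -0.08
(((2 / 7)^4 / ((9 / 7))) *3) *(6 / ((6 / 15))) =80 / 343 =0.23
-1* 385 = -385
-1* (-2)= 2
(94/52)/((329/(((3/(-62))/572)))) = -3/6454448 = -0.00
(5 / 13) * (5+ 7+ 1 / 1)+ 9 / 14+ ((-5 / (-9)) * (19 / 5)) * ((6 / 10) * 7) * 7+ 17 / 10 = 7288 / 105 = 69.41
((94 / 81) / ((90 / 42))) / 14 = 47 / 1215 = 0.04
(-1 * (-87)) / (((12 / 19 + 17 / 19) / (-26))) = -1482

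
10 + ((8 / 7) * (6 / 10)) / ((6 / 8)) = 382 / 35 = 10.91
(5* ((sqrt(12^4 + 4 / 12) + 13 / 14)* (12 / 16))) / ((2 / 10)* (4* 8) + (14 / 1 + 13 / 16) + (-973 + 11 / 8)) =-100* sqrt(186627) / 76033-1950 / 532231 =-0.57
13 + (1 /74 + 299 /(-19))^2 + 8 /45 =23164638953 /88957620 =260.40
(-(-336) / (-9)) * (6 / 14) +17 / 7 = -95 / 7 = -13.57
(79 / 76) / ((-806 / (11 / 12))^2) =9559 / 7109616384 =0.00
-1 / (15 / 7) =-7 / 15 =-0.47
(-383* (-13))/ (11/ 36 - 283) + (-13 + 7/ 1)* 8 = -667740/ 10177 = -65.61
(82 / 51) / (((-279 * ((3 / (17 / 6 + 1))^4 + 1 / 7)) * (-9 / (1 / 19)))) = 160628734 / 2468860742007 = 0.00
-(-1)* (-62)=-62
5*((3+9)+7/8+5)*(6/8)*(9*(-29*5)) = -2799225/32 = -87475.78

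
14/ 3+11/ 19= 299/ 57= 5.25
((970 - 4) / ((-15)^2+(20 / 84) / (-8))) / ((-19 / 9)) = -1460592 / 718105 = -2.03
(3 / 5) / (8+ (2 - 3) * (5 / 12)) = 36 / 455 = 0.08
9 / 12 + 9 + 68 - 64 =55 / 4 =13.75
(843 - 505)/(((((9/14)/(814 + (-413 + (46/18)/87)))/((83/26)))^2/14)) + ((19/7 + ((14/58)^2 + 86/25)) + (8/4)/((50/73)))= 18766256436.77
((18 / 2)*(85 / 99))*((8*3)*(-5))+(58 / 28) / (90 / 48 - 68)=-37771876 / 40733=-927.30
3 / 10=0.30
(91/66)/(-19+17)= -91/132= -0.69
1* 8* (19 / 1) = 152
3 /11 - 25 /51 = -122 /561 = -0.22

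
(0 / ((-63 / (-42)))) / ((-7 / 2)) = 0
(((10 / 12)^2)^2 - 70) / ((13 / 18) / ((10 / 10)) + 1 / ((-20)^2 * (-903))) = -677964875 / 7043373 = -96.26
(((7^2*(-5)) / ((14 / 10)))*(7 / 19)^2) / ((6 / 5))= -42875 / 2166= -19.79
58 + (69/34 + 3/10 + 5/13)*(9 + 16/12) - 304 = -722521/3315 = -217.96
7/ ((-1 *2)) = -7/ 2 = -3.50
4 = 4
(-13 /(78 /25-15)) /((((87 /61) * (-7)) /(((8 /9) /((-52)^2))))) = -0.00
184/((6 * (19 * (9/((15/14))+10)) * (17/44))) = 220/969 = 0.23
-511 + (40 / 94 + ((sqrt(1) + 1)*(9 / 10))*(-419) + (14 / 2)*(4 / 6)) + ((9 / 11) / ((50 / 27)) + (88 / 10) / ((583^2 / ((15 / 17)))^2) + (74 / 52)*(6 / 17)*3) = -349983396984236983679 / 278170996264225350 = -1258.16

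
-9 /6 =-3 /2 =-1.50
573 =573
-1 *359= -359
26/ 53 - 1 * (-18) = 980/ 53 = 18.49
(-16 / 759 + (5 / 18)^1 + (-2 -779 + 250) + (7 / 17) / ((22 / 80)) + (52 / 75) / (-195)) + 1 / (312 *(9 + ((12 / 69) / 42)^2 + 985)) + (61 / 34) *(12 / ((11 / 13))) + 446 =-1349076123766398289 / 23338124556318000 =-57.81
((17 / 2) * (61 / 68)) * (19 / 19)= 61 / 8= 7.62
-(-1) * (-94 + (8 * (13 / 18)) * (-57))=-1270 / 3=-423.33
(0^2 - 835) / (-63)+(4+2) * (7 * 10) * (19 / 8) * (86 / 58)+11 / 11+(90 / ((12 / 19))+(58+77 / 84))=12385031 / 7308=1694.72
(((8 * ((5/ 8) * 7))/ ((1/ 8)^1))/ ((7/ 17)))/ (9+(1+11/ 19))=64.28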